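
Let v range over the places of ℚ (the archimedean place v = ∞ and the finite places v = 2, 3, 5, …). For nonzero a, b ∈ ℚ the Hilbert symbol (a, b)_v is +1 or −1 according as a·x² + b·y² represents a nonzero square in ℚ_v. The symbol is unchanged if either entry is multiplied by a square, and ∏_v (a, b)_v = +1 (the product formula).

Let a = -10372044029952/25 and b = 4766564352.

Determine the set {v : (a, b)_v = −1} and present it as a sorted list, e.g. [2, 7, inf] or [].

[17, 19]

Mod squares: a ≡ -618222, b ≡ 18183. Check v ∈ {∞, 2, 3, 5, 11, 17, 19, 29}.
v=19: a=19^1·(≡1), b=19^1·(≡7) mod 19; (1|19)=+1, (7|19)=+1; (−1)^{1·1·9}·(+1)^1·(+1)^1 = -1.
v=2: v_2(a)=25, v_2(b)=18; units ≡ 1, 7 (mod 8); ε·ε+αω+βω = 0·1+25·0+18·0 ≡ 0  ⇒  (a,b)_2 = +1.
v=17: a=17^1·(≡6), b=17^0·(≡6) mod 17; (6|17)=-1, (6|17)=-1; (−1)^{1·0·8}·(-1)^0·(-1)^1 = -1.
v=3: a=3^1·(≡2), b=3^1·(≡1) mod 3; (2|3)=-1, (1|3)=+1; (−1)^{1·1·1}·(-1)^1·(+1)^1 = +1.
v=29: a=29^1·(≡15), b=29^1·(≡2) mod 29; (15|29)=-1, (2|29)=-1; (−1)^{1·1·14}·(-1)^1·(-1)^1 = +1.
v=5: a=5^-2·(≡3), b=5^0·(≡2) mod 5; (3|5)=-1, (2|5)=-1; (−1)^{-2·0·2}·(-1)^0·(-1)^-2 = +1.
v=∞: -618222 < 0 and 18183 > 0  ⇒  (a,b)_∞ = +1.
v=11: a=11^1·(≡6), b=11^1·(≡9) mod 11; (6|11)=-1, (9|11)=+1; (−1)^{1·1·5}·(-1)^1·(+1)^1 = +1.
(-618222, 18183 / ℚ) ramifies at {17, 19}: a division algebra.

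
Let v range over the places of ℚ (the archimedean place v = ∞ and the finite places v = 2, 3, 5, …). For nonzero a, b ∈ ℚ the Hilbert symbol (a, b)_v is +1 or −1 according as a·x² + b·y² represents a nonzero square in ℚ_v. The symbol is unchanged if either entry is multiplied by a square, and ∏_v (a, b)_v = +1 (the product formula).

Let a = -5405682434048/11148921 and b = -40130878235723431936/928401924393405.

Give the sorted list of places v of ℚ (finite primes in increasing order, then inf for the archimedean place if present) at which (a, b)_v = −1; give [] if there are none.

[5, inf]

(a, b) ≡ (-2, -95) mod (ℚ^×)²; places V = {2, 3, 5, 7, 11, 13, 17, 19, 53, ∞}.
(a,b)_3: α=-4, u≡1; β=-4, v≡1 (mod 3); (1|3)=+1, (1|3)=+1; sign (−1)^0·+1^-4·+1^-4 = +1.
(a,b)_19: α=2, u≡5; β=3, v≡15 (mod 19); (5|19)=+1, (15|19)=-1; sign (−1)^0·+1^3·-1^2 = +1.
(a,b)_2: α=19, β=22; u≡7, v≡1 (mod 8); ε(u)ε(v)=1·0, αω(v)=19·0, βω(u)=22·0; sum ≡ 0  ⇒  +1.
(a,b)_5: α=0, u≡2; β=-1, v≡4 (mod 5); (2|5)=-1, (4|5)=+1; sign (−1)^0·-1^-1·+1^0 = -1.
(a,b)_17: α=0, u≡16; β=2, v≡10 (mod 17); (16|17)=+1, (10|17)=-1; sign (−1)^0·+1^2·-1^0 = +1.
(a,b)_13: α=4, u≡5; β=6, v≡1 (mod 13); (5|13)=-1, (1|13)=+1; sign (−1)^0·-1^6·+1^4 = +1.
(a,b)_11: α=0, u≡9; β=-2, v≡4 (mod 11); (9|11)=+1, (4|11)=+1; sign (−1)^0·+1^-2·+1^0 = +1.
(a,b)_53: α=-2, u≡14; β=-4, v≡36 (mod 53); (14|53)=-1, (36|53)=+1; sign (−1)^0·-1^-4·+1^-2 = +1.
(a,b)_∞: sgn(-2)=−, sgn(-95)=−, so -1.
(a,b)_7: α=-2, u≡6; β=-4, v≡3 (mod 7); (6|7)=-1, (3|7)=-1; sign (−1)^0·-1^-4·-1^-2 = +1.
|Ram(-2, -95)| = 2, even; anisotropic at {5, ∞}.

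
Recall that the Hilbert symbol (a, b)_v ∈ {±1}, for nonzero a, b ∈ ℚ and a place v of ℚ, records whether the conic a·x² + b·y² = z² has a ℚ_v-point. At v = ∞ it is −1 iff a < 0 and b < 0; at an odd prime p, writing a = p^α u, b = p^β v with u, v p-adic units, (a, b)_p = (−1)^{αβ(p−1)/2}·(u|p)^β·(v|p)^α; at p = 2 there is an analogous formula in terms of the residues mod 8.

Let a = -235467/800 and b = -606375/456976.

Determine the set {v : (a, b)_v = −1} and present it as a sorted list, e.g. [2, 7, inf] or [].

Mod squares: a ≡ -646, b ≡ -55. Check v ∈ {∞, 2, 3, 5, 7, 11, 13, 17, 19}.
v=19: a=19^1·(≡7), b=19^0·(≡15) mod 19; (7|19)=+1, (15|19)=-1; (−1)^{1·0·9}·(+1)^0·(-1)^1 = -1.
v=2: v_2(a)=-5, v_2(b)=-4; units ≡ 5, 1 (mod 8); ε·ε+αω+βω = 0·0+-5·0+-4·1 ≡ 0  ⇒  (a,b)_2 = +1.
v=3: a=3^6·(≡2), b=3^2·(≡2) mod 3; (2|3)=-1, (2|3)=-1; (−1)^{6·2·1}·(-1)^2·(-1)^6 = +1.
v=5: a=5^-2·(≡4), b=5^3·(≡4) mod 5; (4|5)=+1, (4|5)=+1; (−1)^{-2·3·2}·(+1)^3·(+1)^-2 = +1.
v=17: a=17^1·(≡4), b=17^0·(≡2) mod 17; (4|17)=+1, (2|17)=+1; (−1)^{1·0·8}·(+1)^0·(+1)^1 = +1.
v=7: a=7^0·(≡3), b=7^2·(≡4) mod 7; (3|7)=-1, (4|7)=+1; (−1)^{0·2·3}·(-1)^2·(+1)^0 = +1.
v=11: a=11^0·(≡4), b=11^1·(≡6) mod 11; (4|11)=+1, (6|11)=-1; (−1)^{0·1·5}·(+1)^1·(-1)^0 = +1.
v=∞: -646 < 0 and -55 < 0  ⇒  (a,b)_∞ = -1.
v=13: a=13^0·(≡4), b=13^-4·(≡12) mod 13; (4|13)=+1, (12|13)=+1; (−1)^{0·-4·6}·(+1)^-4·(+1)^0 = +1.
Ram(-646, -55) = {19, ∞}; no ℚ_19-point on the conic.

[19, inf]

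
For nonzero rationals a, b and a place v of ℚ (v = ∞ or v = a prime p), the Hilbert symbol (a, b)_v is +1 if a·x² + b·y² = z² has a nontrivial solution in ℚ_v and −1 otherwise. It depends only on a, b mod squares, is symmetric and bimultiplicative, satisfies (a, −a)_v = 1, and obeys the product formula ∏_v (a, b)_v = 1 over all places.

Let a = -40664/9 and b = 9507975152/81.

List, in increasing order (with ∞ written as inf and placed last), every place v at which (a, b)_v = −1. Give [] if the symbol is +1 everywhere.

[17, 23]

Mod squares: a ≡ -10166, b ≡ 23. Check v ∈ {∞, 2, 3, 13, 17, 23}.
v=13: a=13^1·(≡2), b=13^2·(≡10) mod 13; (2|13)=-1, (10|13)=+1; (−1)^{1·2·6}·(-1)^2·(+1)^1 = +1.
v=17: a=17^1·(≡10), b=17^2·(≡14) mod 17; (10|17)=-1, (14|17)=-1; (−1)^{1·2·8}·(-1)^2·(-1)^1 = -1.
v=2: v_2(a)=3, v_2(b)=4; units ≡ 5, 7 (mod 8); ε·ε+αω+βω = 0·1+3·0+4·1 ≡ 0  ⇒  (a,b)_2 = +1.
v=3: a=3^-2·(≡1), b=3^-4·(≡2) mod 3; (1|3)=+1, (2|3)=-1; (−1)^{-2·-4·1}·(+1)^-4·(-1)^-2 = +1.
v=23: a=23^1·(≡8), b=23^3·(≡16) mod 23; (8|23)=+1, (16|23)=+1; (−1)^{1·3·11}·(+1)^3·(+1)^1 = -1.
v=∞: -10166 < 0 and 23 > 0  ⇒  (a,b)_∞ = +1.
Ram(-10166, 23) = {17, 23}; no ℚ_17-point on the conic.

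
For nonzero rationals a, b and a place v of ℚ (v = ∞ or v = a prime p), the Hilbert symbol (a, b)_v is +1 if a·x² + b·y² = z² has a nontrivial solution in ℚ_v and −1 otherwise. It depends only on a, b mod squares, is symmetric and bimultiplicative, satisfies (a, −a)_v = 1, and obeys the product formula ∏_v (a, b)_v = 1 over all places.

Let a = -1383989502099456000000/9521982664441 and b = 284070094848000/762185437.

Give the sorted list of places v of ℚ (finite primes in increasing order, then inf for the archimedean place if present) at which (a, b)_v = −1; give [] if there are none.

[13, 29]

(a, b) ≡ (-21, 1885) mod (ℚ^×)²; places V = {2, 3, 5, 7, 13, 19, 29, 31, ∞}.
(a,b)_7: α=1, u≡2; β=0, v≡1 (mod 7); (2|7)=+1, (1|7)=+1; sign (−1)^0·+1^0·+1^1 = +1.
(a,b)_29: α=2, u≡26; β=1, v≡23 (mod 29); (26|29)=-1, (23|29)=+1; sign (−1)^0·-1^1·+1^2 = -1.
(a,b)_2: α=20, β=14; u≡3, v≡5 (mod 8); ε(u)ε(v)=1·0, αω(v)=20·1, βω(u)=14·1; sum ≡ 0  ⇒  +1.
(a,b)_19: α=-2, u≡17; β=-2, v≡1 (mod 19); (17|19)=+1, (1|19)=+1; sign (−1)^0·+1^-2·+1^-2 = +1.
(a,b)_∞: sgn(-21)=−, sgn(1885)=+, so +1.
(a,b)_5: α=6, u≡1; β=3, v≡2 (mod 5); (1|5)=+1, (2|5)=-1; sign (−1)^0·+1^3·-1^6 = +1.
(a,b)_3: α=15, u≡2; β=14, v≡1 (mod 3); (2|3)=-1, (1|3)=+1; sign (−1)^0·-1^14·+1^15 = +1.
(a,b)_13: α=-4, u≡6; β=-3, v≡2 (mod 13); (6|13)=-1, (2|13)=-1; sign (−1)^0·-1^-3·-1^-4 = -1.
(a,b)_31: α=-4, u≡2; β=-2, v≡4 (mod 31); (2|31)=+1, (4|31)=+1; sign (−1)^0·+1^-2·+1^-4 = +1.
(-21, 1885 / ℚ) ramifies at {13, 29}: a division algebra.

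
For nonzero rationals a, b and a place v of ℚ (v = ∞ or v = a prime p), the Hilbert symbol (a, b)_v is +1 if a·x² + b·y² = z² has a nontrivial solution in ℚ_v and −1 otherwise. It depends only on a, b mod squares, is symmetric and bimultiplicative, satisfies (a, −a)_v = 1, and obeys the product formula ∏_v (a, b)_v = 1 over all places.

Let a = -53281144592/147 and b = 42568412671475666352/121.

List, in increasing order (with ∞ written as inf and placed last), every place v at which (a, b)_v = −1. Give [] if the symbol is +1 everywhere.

(a, b) ≡ (-11878971, 27347) mod (ℚ^×)²; places V = {2, 3, 7, 11, 13, 17, 19, 23, 29, 41, ∞}.
(a,b)_19: α=1, u≡5; β=2, v≡1 (mod 19); (5|19)=+1, (1|19)=+1; sign (−1)^0·+1^2·+1^1 = +1.
(a,b)_7: α=-2, u≡1; β=0, v≡3 (mod 7); (1|7)=+1, (3|7)=-1; sign (−1)^0·+1^0·-1^-2 = +1.
(a,b)_13: α=1, u≡10; β=2, v≡7 (mod 13); (10|13)=+1, (7|13)=-1; sign (−1)^0·+1^2·-1^1 = -1.
(a,b)_∞: sgn(-11878971)=−, sgn(27347)=+, so +1.
(a,b)_29: α=2, u≡24; β=3, v≡3 (mod 29); (24|29)=+1, (3|29)=-1; sign (−1)^0·+1^3·-1^2 = +1.
(a,b)_17: α=1, u≡6; β=2, v≡11 (mod 17); (6|17)=-1, (11|17)=-1; sign (−1)^0·-1^2·-1^1 = -1.
(a,b)_3: α=-1, u≡1; β=8, v≡2 (mod 3); (1|3)=+1, (2|3)=-1; sign (−1)^0·+1^8·-1^-1 = -1.
(a,b)_41: α=1, u≡20; β=1, v≡35 (mod 41); (20|41)=+1, (35|41)=-1; sign (−1)^0·+1^1·-1^1 = -1.
(a,b)_2: α=4, β=4; u≡5, v≡3 (mod 8); ε(u)ε(v)=0·1, αω(v)=4·1, βω(u)=4·1; sum ≡ 0  ⇒  +1.
(a,b)_23: α=1, u≡20; β=1, v≡13 (mod 23); (20|23)=-1, (13|23)=+1; sign (−1)^1·-1^1·+1^1 = +1.
(a,b)_11: α=0, u≡7; β=-2, v≡3 (mod 11); (7|11)=-1, (3|11)=+1; sign (−1)^0·-1^-2·+1^0 = +1.
(-11878971, 27347 / ℚ) ramifies at {3, 13, 17, 41}: a division algebra.

[3, 13, 17, 41]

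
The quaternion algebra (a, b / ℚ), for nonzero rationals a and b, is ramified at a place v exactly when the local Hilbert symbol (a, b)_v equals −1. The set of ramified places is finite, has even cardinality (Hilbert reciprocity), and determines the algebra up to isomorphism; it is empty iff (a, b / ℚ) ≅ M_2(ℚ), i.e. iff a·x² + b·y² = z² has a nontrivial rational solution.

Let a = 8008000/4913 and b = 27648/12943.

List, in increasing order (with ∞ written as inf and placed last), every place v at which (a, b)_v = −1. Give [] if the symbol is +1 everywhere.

Mod squares: a ≡ 85085, b ≡ 21. Check v ∈ {∞, 2, 3, 5, 7, 11, 13, 17, 43}.
v=3: a=3^0·(≡2), b=3^3·(≡1) mod 3; (2|3)=-1, (1|3)=+1; (−1)^{0·3·1}·(-1)^3·(+1)^0 = -1.
v=11: a=11^1·(≡6), b=11^0·(≡7) mod 11; (6|11)=-1, (7|11)=-1; (−1)^{1·0·5}·(-1)^0·(-1)^1 = -1.
v=17: a=17^-3·(≡14), b=17^0·(≡1) mod 17; (14|17)=-1, (1|17)=+1; (−1)^{-3·0·8}·(-1)^0·(+1)^-3 = +1.
v=5: a=5^3·(≡3), b=5^0·(≡1) mod 5; (3|5)=-1, (1|5)=+1; (−1)^{3·0·2}·(-1)^0·(+1)^3 = +1.
v=43: a=43^0·(≡10), b=43^-2·(≡6) mod 43; (10|43)=+1, (6|43)=+1; (−1)^{0·-2·21}·(+1)^-2·(+1)^0 = +1.
v=∞: 85085 > 0 and 21 > 0  ⇒  (a,b)_∞ = +1.
v=2: v_2(a)=6, v_2(b)=10; units ≡ 5, 5 (mod 8); ε·ε+αω+βω = 0·0+6·1+10·1 ≡ 0  ⇒  (a,b)_2 = +1.
v=13: a=13^1·(≡5), b=13^0·(≡11) mod 13; (5|13)=-1, (11|13)=-1; (−1)^{1·0·6}·(-1)^0·(-1)^1 = -1.
v=7: a=7^1·(≡3), b=7^-1·(≡5) mod 7; (3|7)=-1, (5|7)=-1; (−1)^{1·-1·3}·(-1)^-1·(-1)^1 = -1.
(85085, 21 / ℚ) ramifies at {3, 7, 11, 13}: a division algebra.

[3, 7, 11, 13]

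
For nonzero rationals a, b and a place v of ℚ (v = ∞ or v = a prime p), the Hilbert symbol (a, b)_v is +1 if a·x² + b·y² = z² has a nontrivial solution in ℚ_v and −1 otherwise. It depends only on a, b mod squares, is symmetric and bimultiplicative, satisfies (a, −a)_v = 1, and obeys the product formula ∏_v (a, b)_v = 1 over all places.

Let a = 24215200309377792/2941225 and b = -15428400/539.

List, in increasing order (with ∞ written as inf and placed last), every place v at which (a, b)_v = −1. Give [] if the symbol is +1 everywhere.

(a, b) ≡ (9867, -424281) mod (ℚ^×)²; places V = {2, 3, 5, 7, 11, 13, 23, 43, ∞}.
(a,b)_7: α=-6, u≡2; β=-2, v≡5 (mod 7); (2|7)=+1, (5|7)=-1; sign (−1)^0·+1^-2·-1^-6 = +1.
(a,b)_5: α=-2, u≡3; β=2, v≡1 (mod 5); (3|5)=-1, (1|5)=+1; sign (−1)^0·-1^2·+1^-2 = +1.
(a,b)_∞: sgn(9867)=+, sgn(-424281)=−, so +1.
(a,b)_11: α=3, u≡6; β=-1, v≡7 (mod 11); (6|11)=-1, (7|11)=-1; sign (−1)^1·-1^-1·-1^3 = -1.
(a,b)_43: α=2, u≡28; β=1, v≡9 (mod 43); (28|43)=-1, (9|43)=+1; sign (−1)^0·-1^1·+1^2 = -1.
(a,b)_2: α=8, β=4; u≡3, v≡7 (mod 8); ε(u)ε(v)=1·1, αω(v)=8·0, βω(u)=4·1; sum ≡ 1  ⇒  -1.
(a,b)_3: α=5, u≡1; β=1, v≡2 (mod 3); (1|3)=+1, (2|3)=-1; sign (−1)^1·+1^1·-1^5 = +1.
(a,b)_13: α=1, u≡7; β=1, v≡8 (mod 13); (7|13)=-1, (8|13)=-1; sign (−1)^0·-1^1·-1^1 = +1.
(a,b)_23: α=3, u≡11; β=1, v≡11 (mod 23); (11|23)=-1, (11|23)=-1; sign (−1)^1·-1^1·-1^3 = -1.
(9867, -424281 / ℚ) ramifies at {2, 11, 23, 43}: a division algebra.

[2, 11, 23, 43]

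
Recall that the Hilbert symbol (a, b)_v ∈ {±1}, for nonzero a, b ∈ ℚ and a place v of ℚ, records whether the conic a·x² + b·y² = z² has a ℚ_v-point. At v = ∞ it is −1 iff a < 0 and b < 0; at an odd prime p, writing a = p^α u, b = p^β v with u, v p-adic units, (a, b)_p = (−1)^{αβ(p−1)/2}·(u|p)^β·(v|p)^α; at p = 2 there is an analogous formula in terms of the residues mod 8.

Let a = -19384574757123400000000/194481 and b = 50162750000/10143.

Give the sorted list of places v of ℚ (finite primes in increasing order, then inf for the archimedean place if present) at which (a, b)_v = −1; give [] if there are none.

[2, 17]

(a, b) ≡ (-318274, 4614973) mod (ℚ^×)²; places V = {2, 3, 5, 7, 11, 17, 23, 29, 37, ∞}.
(a,b)_7: α=-4, u≡2; β=-2, v≡5 (mod 7); (2|7)=+1, (5|7)=-1; sign (−1)^0·+1^-2·-1^-4 = +1.
(a,b)_29: α=2, u≡5; β=1, v≡26 (mod 29); (5|29)=+1, (26|29)=-1; sign (−1)^0·+1^1·-1^2 = +1.
(a,b)_23: α=3, u≡18; β=-1, v≡14 (mod 23); (18|23)=+1, (14|23)=-1; sign (−1)^1·+1^-1·-1^3 = +1.
(a,b)_2: α=9, β=4; u≡7, v≡5 (mod 8); ε(u)ε(v)=1·0, αω(v)=9·1, βω(u)=4·0; sum ≡ 1  ⇒  -1.
(a,b)_5: α=8, u≡1; β=6, v≡2 (mod 5); (1|5)=+1, (2|5)=-1; sign (−1)^0·+1^6·-1^8 = +1.
(a,b)_∞: sgn(-318274)=−, sgn(4614973)=+, so +1.
(a,b)_3: α=-4, u≡2; β=-2, v≡1 (mod 3); (2|3)=-1, (1|3)=+1; sign (−1)^0·-1^-2·+1^-4 = +1.
(a,b)_11: α=1, u≡10; β=1, v≡9 (mod 11); (10|11)=-1, (9|11)=+1; sign (−1)^1·-1^1·+1^1 = +1.
(a,b)_37: α=3, u≡22; β=1, v≡14 (mod 37); (22|37)=-1, (14|37)=-1; sign (−1)^0·-1^1·-1^3 = +1.
(a,b)_17: α=1, u≡6; β=1, v≡13 (mod 17); (6|17)=-1, (13|17)=+1; sign (−1)^0·-1^1·+1^1 = -1.
Ram(-318274, 4614973) = {2, 17}; no ℚ_2-point on the conic.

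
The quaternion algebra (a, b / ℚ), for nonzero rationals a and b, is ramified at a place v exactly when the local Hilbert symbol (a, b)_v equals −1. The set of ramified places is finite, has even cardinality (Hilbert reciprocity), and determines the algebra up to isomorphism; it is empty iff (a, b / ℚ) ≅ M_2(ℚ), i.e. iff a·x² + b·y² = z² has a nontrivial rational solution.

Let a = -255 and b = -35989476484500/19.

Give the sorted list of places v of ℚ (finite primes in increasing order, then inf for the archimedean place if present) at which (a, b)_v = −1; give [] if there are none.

Mod squares: a ≡ -255, b ≡ -3606295. Check v ∈ {∞, 2, 3, 5, 7, 11, 17, 19, 29}.
v=11: a=11^0·(≡9), b=11^1·(≡2) mod 11; (9|11)=+1, (2|11)=-1; (−1)^{0·1·5}·(+1)^1·(-1)^0 = +1.
v=∞: -255 < 0 and -3606295 < 0  ⇒  (a,b)_∞ = -1.
v=2: v_2(a)=0, v_2(b)=2; units ≡ 1, 1 (mod 8); ε·ε+αω+βω = 0·0+0·0+2·0 ≡ 0  ⇒  (a,b)_2 = +1.
v=19: a=19^0·(≡11), b=19^-1·(≡11) mod 19; (11|19)=+1, (11|19)=+1; (−1)^{0·-1·9}·(+1)^-1·(+1)^0 = +1.
v=3: a=3^1·(≡2), b=3^8·(≡2) mod 3; (2|3)=-1, (2|3)=-1; (−1)^{1·8·1}·(-1)^8·(-1)^1 = -1.
v=17: a=17^1·(≡2), b=17^3·(≡4) mod 17; (2|17)=+1, (4|17)=+1; (−1)^{1·3·8}·(+1)^3·(+1)^1 = +1.
v=7: a=7^0·(≡4), b=7^1·(≡2) mod 7; (4|7)=+1, (2|7)=+1; (−1)^{0·1·3}·(+1)^1·(+1)^0 = +1.
v=29: a=29^0·(≡6), b=29^1·(≡21) mod 29; (6|29)=+1, (21|29)=-1; (−1)^{0·1·14}·(+1)^1·(-1)^0 = +1.
v=5: a=5^1·(≡4), b=5^3·(≡1) mod 5; (4|5)=+1, (1|5)=+1; (−1)^{1·3·2}·(+1)^3·(+1)^1 = +1.
(-255, -3606295 / ℚ) ramifies at {3, ∞}: a division algebra.

[3, inf]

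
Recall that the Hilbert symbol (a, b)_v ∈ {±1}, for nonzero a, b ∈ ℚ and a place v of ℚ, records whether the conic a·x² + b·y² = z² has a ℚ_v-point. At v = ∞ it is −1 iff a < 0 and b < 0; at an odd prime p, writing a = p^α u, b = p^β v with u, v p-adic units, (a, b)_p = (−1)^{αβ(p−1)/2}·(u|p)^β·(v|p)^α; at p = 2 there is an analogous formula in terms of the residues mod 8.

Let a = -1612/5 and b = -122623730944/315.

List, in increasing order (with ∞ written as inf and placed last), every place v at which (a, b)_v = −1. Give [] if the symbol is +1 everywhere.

[19, inf]

(a, b) ≡ (-2015, -138553415) mod (ℚ^×)²; places V = {2, 3, 5, 7, 11, 13, 19, 31, 47, ∞}.
(a,b)_11: α=0, u≡1; β=3, v≡5 (mod 11); (1|11)=+1, (5|11)=+1; sign (−1)^0·+1^3·+1^0 = +1.
(a,b)_47: α=0, u≡16; β=1, v≡4 (mod 47); (16|47)=+1, (4|47)=+1; sign (−1)^0·+1^1·+1^0 = +1.
(a,b)_7: α=0, u≡1; β=-1, v≡2 (mod 7); (1|7)=+1, (2|7)=+1; sign (−1)^0·+1^-1·+1^0 = +1.
(a,b)_31: α=1, u≡2; β=1, v≡17 (mod 31); (2|31)=+1, (17|31)=-1; sign (−1)^1·+1^1·-1^1 = +1.
(a,b)_∞: sgn(-2015)=−, sgn(-138553415)=−, so -1.
(a,b)_13: α=1, u≡9; β=1, v≡1 (mod 13); (9|13)=+1, (1|13)=+1; sign (−1)^0·+1^1·+1^1 = +1.
(a,b)_3: α=0, u≡1; β=-2, v≡1 (mod 3); (1|3)=+1, (1|3)=+1; sign (−1)^0·+1^-2·+1^0 = +1.
(a,b)_19: α=0, u≡12; β=1, v≡12 (mod 19); (12|19)=-1, (12|19)=-1; sign (−1)^0·-1^1·-1^0 = -1.
(a,b)_5: α=-1, u≡3; β=-1, v≡2 (mod 5); (3|5)=-1, (2|5)=-1; sign (−1)^0·-1^-1·-1^-1 = +1.
(a,b)_2: α=2, β=8; u≡1, v≡1 (mod 8); ε(u)ε(v)=0·0, αω(v)=2·0, βω(u)=8·0; sum ≡ 0  ⇒  +1.
|Ram(-2015, -138553415)| = 2, even; anisotropic at {19, ∞}.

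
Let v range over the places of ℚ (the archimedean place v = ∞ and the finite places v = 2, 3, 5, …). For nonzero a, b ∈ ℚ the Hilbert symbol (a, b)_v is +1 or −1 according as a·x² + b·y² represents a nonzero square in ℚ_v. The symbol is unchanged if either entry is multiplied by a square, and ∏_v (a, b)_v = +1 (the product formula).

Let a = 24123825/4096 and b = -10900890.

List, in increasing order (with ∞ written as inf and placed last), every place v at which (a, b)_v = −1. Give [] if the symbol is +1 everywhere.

[5, 7, 11, 13]

Mod squares: a ≡ 33, b ≡ -10010. Check v ∈ {∞, 2, 3, 5, 7, 11, 13, 19}.
v=2: v_2(a)=-12, v_2(b)=1; units ≡ 1, 3 (mod 8); ε·ε+αω+βω = 0·1+-12·1+1·0 ≡ 0  ⇒  (a,b)_2 = +1.
v=3: a=3^5·(≡2), b=3^2·(≡1) mod 3; (2|3)=-1, (1|3)=+1; (−1)^{5·2·1}·(-1)^2·(+1)^5 = +1.
v=5: a=5^2·(≡3), b=5^1·(≡2) mod 5; (3|5)=-1, (2|5)=-1; (−1)^{2·1·2}·(-1)^1·(-1)^2 = -1.
v=7: a=7^0·(≡5), b=7^1·(≡6) mod 7; (5|7)=-1, (6|7)=-1; (−1)^{0·1·3}·(-1)^1·(-1)^0 = -1.
v=13: a=13^0·(≡11), b=13^1·(≡9) mod 13; (11|13)=-1, (9|13)=+1; (−1)^{0·1·6}·(-1)^1·(+1)^0 = -1.
v=∞: 33 > 0 and -10010 < 0  ⇒  (a,b)_∞ = +1.
v=11: a=11^1·(≡4), b=11^3·(≡5) mod 11; (4|11)=+1, (5|11)=+1; (−1)^{1·3·5}·(+1)^3·(+1)^1 = -1.
v=19: a=19^2·(≡14), b=19^0·(≡18) mod 19; (14|19)=-1, (18|19)=-1; (−1)^{2·0·9}·(-1)^0·(-1)^2 = +1.
(33, -10010 / ℚ) ramifies at {5, 7, 11, 13}: a division algebra.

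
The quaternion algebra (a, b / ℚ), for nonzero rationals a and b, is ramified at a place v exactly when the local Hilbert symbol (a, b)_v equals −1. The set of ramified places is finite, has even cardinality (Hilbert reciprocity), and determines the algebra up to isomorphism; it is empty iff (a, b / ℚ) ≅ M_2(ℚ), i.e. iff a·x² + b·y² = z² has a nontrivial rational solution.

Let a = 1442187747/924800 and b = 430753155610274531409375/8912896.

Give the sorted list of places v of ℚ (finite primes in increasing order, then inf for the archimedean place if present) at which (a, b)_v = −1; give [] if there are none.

(a, b) ≡ (6006, 1870) mod (ℚ^×)²; places V = {2, 3, 5, 7, 11, 13, 17, ∞}.
(a,b)_7: α=3, u≡1; β=6, v≡4 (mod 7); (1|7)=+1, (4|7)=+1; sign (−1)^0·+1^6·+1^3 = +1.
(a,b)_11: α=3, u≡6; β=5, v≡5 (mod 11); (6|11)=-1, (5|11)=+1; sign (−1)^1·-1^5·+1^3 = +1.
(a,b)_17: α=-2, u≡10; β=-1, v≡4 (mod 17); (10|17)=-1, (4|17)=+1; sign (−1)^0·-1^-1·+1^-2 = -1.
(a,b)_2: α=-7, β=-19; u≡3, v≡7 (mod 8); ε(u)ε(v)=1·1, αω(v)=-7·0, βω(u)=-19·1; sum ≡ 0  ⇒  +1.
(a,b)_∞: sgn(6006)=+, sgn(1870)=+, so +1.
(a,b)_13: α=1, u≡5; β=2, v≡5 (mod 13); (5|13)=-1, (5|13)=-1; sign (−1)^0·-1^2·-1^1 = -1.
(a,b)_3: α=5, u≡1; β=16, v≡1 (mod 3); (1|3)=+1, (1|3)=+1; sign (−1)^0·+1^16·+1^5 = +1.
(a,b)_5: α=-2, u≡1; β=5, v≡1 (mod 5); (1|5)=+1, (1|5)=+1; sign (−1)^0·+1^5·+1^-2 = +1.
|Ram(6006, 1870)| = 2, even; anisotropic at {13, 17}.

[13, 17]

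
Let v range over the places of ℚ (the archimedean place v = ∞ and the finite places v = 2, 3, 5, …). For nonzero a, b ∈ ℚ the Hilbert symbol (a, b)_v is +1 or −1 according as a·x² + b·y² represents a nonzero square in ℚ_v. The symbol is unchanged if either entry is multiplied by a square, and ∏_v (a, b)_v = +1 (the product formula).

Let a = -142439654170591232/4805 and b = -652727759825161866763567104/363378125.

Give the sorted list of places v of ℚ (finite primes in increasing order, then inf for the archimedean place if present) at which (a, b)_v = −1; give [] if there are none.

[2, 3, 5, 7, 13, inf]

(a, b) ≡ (-17290, -103530) mod (ℚ^×)²; places V = {2, 3, 5, 7, 11, 13, 17, 19, 29, 31, ∞}.
(a,b)_19: α=3, u≡18; β=4, v≡16 (mod 19); (18|19)=-1, (16|19)=+1; sign (−1)^0·-1^4·+1^3 = +1.
(a,b)_2: α=15, β=23; u≡3, v≡3 (mod 8); ε(u)ε(v)=1·1, αω(v)=15·1, βω(u)=23·1; sum ≡ 1  ⇒  -1.
(a,b)_7: α=3, u≡2; β=5, v≡1 (mod 7); (2|7)=+1, (1|7)=+1; sign (−1)^1·+1^5·+1^3 = -1.
(a,b)_31: α=-2, u≡14; β=-2, v≡18 (mod 31); (14|31)=+1, (18|31)=+1; sign (−1)^0·+1^-2·+1^-2 = +1.
(a,b)_13: α=3, u≡4; β=4, v≡5 (mod 13); (4|13)=+1, (5|13)=-1; sign (−1)^0·+1^4·-1^3 = -1.
(a,b)_∞: sgn(-17290)=−, sgn(-103530)=−, so -1.
(a,b)_29: α=2, u≡9; β=3, v≡14 (mod 29); (9|29)=+1, (14|29)=-1; sign (−1)^0·+1^3·-1^2 = +1.
(a,b)_11: α=0, u≡2; β=-2, v≡10 (mod 11); (2|11)=-1, (10|11)=-1; sign (−1)^0·-1^-2·-1^0 = +1.
(a,b)_3: α=0, u≡2; β=1, v≡2 (mod 3); (2|3)=-1, (2|3)=-1; sign (−1)^0·-1^1·-1^0 = -1.
(a,b)_17: α=0, u≡13; β=1, v≡16 (mod 17); (13|17)=+1, (16|17)=+1; sign (−1)^0·+1^1·+1^0 = +1.
(a,b)_5: α=-1, u≡3; β=-5, v≡1 (mod 5); (3|5)=-1, (1|5)=+1; sign (−1)^0·-1^-5·+1^-1 = -1.
Ram(-17290, -103530) = {2, 3, 5, 7, 13, ∞}; no ℚ_2-point on the conic.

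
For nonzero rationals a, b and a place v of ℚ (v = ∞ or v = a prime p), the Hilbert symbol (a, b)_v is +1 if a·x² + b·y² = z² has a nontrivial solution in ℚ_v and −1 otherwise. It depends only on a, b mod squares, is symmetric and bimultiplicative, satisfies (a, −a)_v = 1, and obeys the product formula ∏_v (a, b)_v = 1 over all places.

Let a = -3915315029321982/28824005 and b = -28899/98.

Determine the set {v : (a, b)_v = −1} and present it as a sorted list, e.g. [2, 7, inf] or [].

[5, inf]

(a, b) ≡ (-41990, -38) mod (ℚ^×)²; places V = {2, 3, 5, 7, 11, 13, 17, 19, ∞}.
(a,b)_3: α=6, u≡1; β=2, v≡1 (mod 3); (1|3)=+1, (1|3)=+1; sign (−1)^0·+1^2·+1^6 = +1.
(a,b)_13: α=1, u≡6; β=2, v≡9 (mod 13); (6|13)=-1, (9|13)=+1; sign (−1)^0·-1^2·+1^1 = +1.
(a,b)_17: α=1, u≡11; β=0, v≡4 (mod 17); (11|17)=-1, (4|17)=+1; sign (−1)^0·-1^0·+1^1 = +1.
(a,b)_7: α=-8, u≡3; β=-2, v≡2 (mod 7); (3|7)=-1, (2|7)=+1; sign (−1)^0·-1^-2·+1^-8 = +1.
(a,b)_5: α=-1, u≡3; β=0, v≡2 (mod 5); (3|5)=-1, (2|5)=-1; sign (−1)^0·-1^0·-1^-1 = -1.
(a,b)_19: α=3, u≡8; β=1, v≡6 (mod 19); (8|19)=-1, (6|19)=+1; sign (−1)^1·-1^1·+1^3 = +1.
(a,b)_∞: sgn(-41990)=−, sgn(-38)=−, so -1.
(a,b)_2: α=1, β=-1; u≡5, v≡5 (mod 8); ε(u)ε(v)=0·0, αω(v)=1·1, βω(u)=-1·1; sum ≡ 0  ⇒  +1.
(a,b)_11: α=6, u≡8; β=0, v≡2 (mod 11); (8|11)=-1, (2|11)=-1; sign (−1)^0·-1^0·-1^6 = +1.
Ram(-41990, -38) = {5, ∞}; no ℚ_5-point on the conic.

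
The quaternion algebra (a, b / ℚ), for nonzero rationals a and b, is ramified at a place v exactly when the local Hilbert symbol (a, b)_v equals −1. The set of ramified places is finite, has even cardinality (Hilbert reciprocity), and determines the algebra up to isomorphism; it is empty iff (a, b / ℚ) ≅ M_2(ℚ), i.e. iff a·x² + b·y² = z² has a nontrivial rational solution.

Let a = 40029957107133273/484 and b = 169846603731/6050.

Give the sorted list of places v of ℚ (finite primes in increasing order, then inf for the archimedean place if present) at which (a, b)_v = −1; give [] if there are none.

[3, 7, 41, 43]

Mod squares: a ≡ 8897, b ≡ 9509622. Check v ∈ {∞, 2, 3, 5, 7, 11, 29, 31, 41, 43}.
v=31: a=31^1·(≡25), b=31^1·(≡6) mod 31; (25|31)=+1, (6|31)=-1; (−1)^{1·1·15}·(+1)^1·(-1)^1 = +1.
v=43: a=43^2·(≡8), b=43^1·(≡42) mod 43; (8|43)=-1, (42|43)=-1; (−1)^{2·1·21}·(-1)^1·(-1)^2 = -1.
v=3: a=3^10·(≡2), b=3^7·(≡2) mod 3; (2|3)=-1, (2|3)=-1; (−1)^{10·7·1}·(-1)^7·(-1)^10 = -1.
v=2: v_2(a)=-2, v_2(b)=-1; units ≡ 1, 3 (mod 8); ε·ε+αω+βω = 0·1+-2·1+-1·0 ≡ 0  ⇒  (a,b)_2 = +1.
v=∞: 8897 > 0 and 9509622 > 0  ⇒  (a,b)_∞ = +1.
v=41: a=41^1·(≡30), b=41^1·(≡10) mod 41; (30|41)=-1, (10|41)=+1; (−1)^{1·1·20}·(-1)^1·(+1)^1 = -1.
v=11: a=11^-2·(≡4), b=11^-2·(≡4) mod 11; (4|11)=+1, (4|11)=+1; (−1)^{-2·-2·5}·(+1)^-2·(+1)^-2 = +1.
v=29: a=29^2·(≡7), b=29^1·(≡14) mod 29; (7|29)=+1, (14|29)=-1; (−1)^{2·1·14}·(+1)^1·(-1)^2 = +1.
v=5: a=5^0·(≡2), b=5^-2·(≡3) mod 5; (2|5)=-1, (3|5)=-1; (−1)^{0·-2·2}·(-1)^-2·(-1)^0 = +1.
v=7: a=7^3·(≡2), b=7^2·(≡6) mod 7; (2|7)=+1, (6|7)=-1; (−1)^{3·2·3}·(+1)^2·(-1)^3 = -1.
|Ram(8897, 9509622)| = 4, even; anisotropic at {3, 7, 41, 43}.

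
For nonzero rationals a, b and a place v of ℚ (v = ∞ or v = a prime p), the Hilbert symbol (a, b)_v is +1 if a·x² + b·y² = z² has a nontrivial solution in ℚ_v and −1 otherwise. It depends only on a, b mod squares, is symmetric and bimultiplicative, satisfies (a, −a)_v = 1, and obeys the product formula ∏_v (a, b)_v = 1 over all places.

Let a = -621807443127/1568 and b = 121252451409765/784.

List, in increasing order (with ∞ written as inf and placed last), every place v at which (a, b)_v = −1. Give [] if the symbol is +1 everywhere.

(a, b) ≡ (-3534, 38285) mod (ℚ^×)²; places V = {2, 3, 5, 7, 13, 19, 31, 37, ∞}.
(a,b)_37: α=2, u≡17; β=2, v≡30 (mod 37); (17|37)=-1, (30|37)=+1; sign (−1)^0·-1^2·+1^2 = +1.
(a,b)_3: α=3, u≡1; β=4, v≡2 (mod 3); (1|3)=+1, (2|3)=-1; sign (−1)^0·+1^4·-1^3 = -1.
(a,b)_13: α=4, u≡11; β=5, v≡8 (mod 13); (11|13)=-1, (8|13)=-1; sign (−1)^0·-1^5·-1^4 = -1.
(a,b)_5: α=0, u≡1; β=1, v≡2 (mod 5); (1|5)=+1, (2|5)=-1; sign (−1)^0·+1^1·-1^0 = +1.
(a,b)_7: α=-2, u≡1; β=-2, v≡2 (mod 7); (1|7)=+1, (2|7)=+1; sign (−1)^0·+1^-2·+1^-2 = +1.
(a,b)_∞: sgn(-3534)=−, sgn(38285)=+, so +1.
(a,b)_2: α=-5, β=-4; u≡1, v≡5 (mod 8); ε(u)ε(v)=0·0, αω(v)=-5·1, βω(u)=-4·0; sum ≡ 1  ⇒  -1.
(a,b)_19: α=1, u≡11; β=1, v≡4 (mod 19); (11|19)=+1, (4|19)=+1; sign (−1)^1·+1^1·+1^1 = -1.
(a,b)_31: α=1, u≡1; β=1, v≡13 (mod 31); (1|31)=+1, (13|31)=-1; sign (−1)^1·+1^1·-1^1 = +1.
|Ram(-3534, 38285)| = 4, even; anisotropic at {2, 3, 13, 19}.

[2, 3, 13, 19]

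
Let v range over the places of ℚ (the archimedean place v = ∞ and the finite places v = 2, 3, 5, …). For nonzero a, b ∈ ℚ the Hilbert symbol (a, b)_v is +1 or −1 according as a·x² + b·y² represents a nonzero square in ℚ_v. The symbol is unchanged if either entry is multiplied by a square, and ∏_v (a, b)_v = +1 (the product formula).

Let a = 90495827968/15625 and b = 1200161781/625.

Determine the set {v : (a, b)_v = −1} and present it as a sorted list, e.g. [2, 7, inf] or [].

[]

Mod squares: a ≡ 667, b ≡ 4669. Check v ∈ {∞, 2, 3, 5, 7, 13, 23, 29}.
v=23: a=23^1·(≡6), b=23^1·(≡22) mod 23; (6|23)=+1, (22|23)=-1; (−1)^{1·1·11}·(+1)^1·(-1)^1 = +1.
v=2: v_2(a)=14, v_2(b)=0; units ≡ 3, 5 (mod 8); ε·ε+αω+βω = 1·0+14·1+0·1 ≡ 0  ⇒  (a,b)_2 = +1.
v=7: a=7^2·(≡1), b=7^1·(≡2) mod 7; (1|7)=+1, (2|7)=+1; (−1)^{2·1·3}·(+1)^1·(+1)^2 = +1.
v=3: a=3^0·(≡1), b=3^2·(≡1) mod 3; (1|3)=+1, (1|3)=+1; (−1)^{0·2·1}·(+1)^2·(+1)^0 = +1.
v=5: a=5^-6·(≡3), b=5^-4·(≡1) mod 5; (3|5)=-1, (1|5)=+1; (−1)^{-6·-4·2}·(-1)^-4·(+1)^-6 = +1.
v=∞: 667 > 0 and 4669 > 0  ⇒  (a,b)_∞ = +1.
v=13: a=13^2·(≡9), b=13^4·(≡5) mod 13; (9|13)=+1, (5|13)=-1; (−1)^{2·4·6}·(+1)^4·(-1)^2 = +1.
v=29: a=29^1·(≡13), b=29^1·(≡22) mod 29; (13|29)=+1, (22|29)=+1; (−1)^{1·1·14}·(+1)^1·(+1)^1 = +1.
Every local symbol is +1, so the conic 667·x² + 4669·y² = z² has ℚ_v-points for all v and hence a ℚ-point; (a, b / ℚ) ≅ M_2(ℚ).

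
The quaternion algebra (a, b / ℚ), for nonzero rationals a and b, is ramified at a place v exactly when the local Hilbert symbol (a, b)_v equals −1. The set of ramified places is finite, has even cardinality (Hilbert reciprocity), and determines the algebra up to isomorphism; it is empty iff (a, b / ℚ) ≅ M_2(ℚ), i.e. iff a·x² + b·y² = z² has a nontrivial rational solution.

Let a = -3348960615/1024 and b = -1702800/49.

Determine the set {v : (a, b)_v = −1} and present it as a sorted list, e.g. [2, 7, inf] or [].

(a, b) ≡ (-44935, -473) mod (ℚ^×)²; places V = {2, 3, 5, 7, 11, 13, 19, 43, ∞}.
(a,b)_19: α=1, u≡2; β=0, v≡12 (mod 19); (2|19)=-1, (12|19)=-1; sign (−1)^0·-1^0·-1^1 = -1.
(a,b)_13: α=2, u≡2; β=0, v≡7 (mod 13); (2|13)=-1, (7|13)=-1; sign (−1)^0·-1^0·-1^2 = +1.
(a,b)_7: α=2, u≡5; β=-2, v≡6 (mod 7); (5|7)=-1, (6|7)=-1; sign (−1)^0·-1^-2·-1^2 = +1.
(a,b)_11: α=1, u≡6; β=1, v≡5 (mod 11); (6|11)=-1, (5|11)=+1; sign (−1)^1·-1^1·+1^1 = +1.
(a,b)_∞: sgn(-44935)=−, sgn(-473)=−, so -1.
(a,b)_43: α=1, u≡27; β=1, v≡22 (mod 43); (27|43)=-1, (22|43)=-1; sign (−1)^1·-1^1·-1^1 = -1.
(a,b)_5: α=1, u≡3; β=2, v≡2 (mod 5); (3|5)=-1, (2|5)=-1; sign (−1)^0·-1^2·-1^1 = -1.
(a,b)_2: α=-10, β=4; u≡1, v≡7 (mod 8); ε(u)ε(v)=0·1, αω(v)=-10·0, βω(u)=4·0; sum ≡ 0  ⇒  +1.
(a,b)_3: α=2, u≡2; β=2, v≡1 (mod 3); (2|3)=-1, (1|3)=+1; sign (−1)^0·-1^2·+1^2 = +1.
|Ram(-44935, -473)| = 4, even; anisotropic at {5, 19, 43, ∞}.

[5, 19, 43, inf]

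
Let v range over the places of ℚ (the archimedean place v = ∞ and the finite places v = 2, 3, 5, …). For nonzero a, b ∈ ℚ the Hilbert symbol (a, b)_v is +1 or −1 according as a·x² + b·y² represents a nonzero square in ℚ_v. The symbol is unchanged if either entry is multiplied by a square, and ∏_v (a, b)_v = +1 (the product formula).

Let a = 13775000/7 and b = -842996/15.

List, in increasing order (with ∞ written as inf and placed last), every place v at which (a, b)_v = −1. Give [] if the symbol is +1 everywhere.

[2, 3, 5, 17, 23, 29]

Mod squares: a ≡ 38570, b ≡ -64515. Check v ∈ {∞, 2, 3, 5, 7, 11, 17, 19, 23, 29}.
v=19: a=19^1·(≡16), b=19^0·(≡1) mod 19; (16|19)=+1, (1|19)=+1; (−1)^{1·0·9}·(+1)^0·(+1)^1 = +1.
v=3: a=3^0·(≡2), b=3^-1·(≡2) mod 3; (2|3)=-1, (2|3)=-1; (−1)^{0·-1·1}·(-1)^-1·(-1)^0 = -1.
v=7: a=7^-1·(≡1), b=7^2·(≡2) mod 7; (1|7)=+1, (2|7)=+1; (−1)^{-1·2·3}·(+1)^2·(+1)^-1 = +1.
v=11: a=11^0·(≡9), b=11^1·(≡3) mod 11; (9|11)=+1, (3|11)=+1; (−1)^{0·1·5}·(+1)^1·(+1)^0 = +1.
v=5: a=5^5·(≡4), b=5^-1·(≡3) mod 5; (4|5)=+1, (3|5)=-1; (−1)^{5·-1·2}·(+1)^-1·(-1)^5 = -1.
v=17: a=17^0·(≡10), b=17^1·(≡8) mod 17; (10|17)=-1, (8|17)=+1; (−1)^{0·1·8}·(-1)^1·(+1)^0 = -1.
v=23: a=23^0·(≡10), b=23^1·(≡16) mod 23; (10|23)=-1, (16|23)=+1; (−1)^{0·1·11}·(-1)^1·(+1)^0 = -1.
v=29: a=29^1·(≡22), b=29^0·(≡10) mod 29; (22|29)=+1, (10|29)=-1; (−1)^{1·0·14}·(+1)^0·(-1)^1 = -1.
v=2: v_2(a)=3, v_2(b)=2; units ≡ 5, 5 (mod 8); ε·ε+αω+βω = 0·0+3·1+2·1 ≡ 1  ⇒  (a,b)_2 = -1.
v=∞: 38570 > 0 and -64515 < 0  ⇒  (a,b)_∞ = +1.
(38570, -64515 / ℚ) ramifies at {2, 3, 5, 17, 23, 29}: a division algebra.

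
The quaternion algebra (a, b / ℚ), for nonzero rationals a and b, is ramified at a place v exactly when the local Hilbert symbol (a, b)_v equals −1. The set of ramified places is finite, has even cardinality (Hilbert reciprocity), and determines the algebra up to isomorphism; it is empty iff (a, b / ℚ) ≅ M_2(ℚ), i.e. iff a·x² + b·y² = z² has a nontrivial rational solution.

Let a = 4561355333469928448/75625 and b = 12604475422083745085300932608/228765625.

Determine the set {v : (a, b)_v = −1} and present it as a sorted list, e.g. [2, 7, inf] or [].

[7, 13, 29, 47]

Mod squares: a ≡ 47, b ≡ 1390753. Check v ∈ {∞, 2, 3, 5, 7, 11, 13, 17, 29, 31, 47}.
v=13: a=13^2·(≡2), b=13^5·(≡9) mod 13; (2|13)=-1, (9|13)=+1; (−1)^{2·5·6}·(-1)^5·(+1)^2 = -1.
v=2: v_2(a)=10, v_2(b)=18; units ≡ 7, 1 (mod 8); ε·ε+αω+βω = 1·0+10·0+18·0 ≡ 0  ⇒  (a,b)_2 = +1.
v=29: a=29^2·(≡18), b=29^1·(≡1) mod 29; (18|29)=-1, (1|29)=+1; (−1)^{2·1·14}·(-1)^1·(+1)^2 = -1.
v=47: a=47^1·(≡21), b=47^2·(≡13) mod 47; (21|47)=+1, (13|47)=-1; (−1)^{1·2·23}·(+1)^2·(-1)^1 = -1.
v=∞: 47 > 0 and 1390753 > 0  ⇒  (a,b)_∞ = +1.
v=17: a=17^2·(≡2), b=17^5·(≡11) mod 17; (2|17)=+1, (11|17)=-1; (−1)^{2·5·8}·(+1)^5·(-1)^2 = +1.
v=7: a=7^4·(≡3), b=7^1·(≡5) mod 7; (3|7)=-1, (5|7)=-1; (−1)^{4·1·3}·(-1)^1·(-1)^4 = -1.
v=31: a=31^2·(≡28), b=31^1·(≡17) mod 31; (28|31)=+1, (17|31)=-1; (−1)^{2·1·15}·(+1)^1·(-1)^2 = +1.
v=11: a=11^-2·(≡9), b=11^-4·(≡5) mod 11; (9|11)=+1, (5|11)=+1; (−1)^{-2·-4·5}·(+1)^-4·(+1)^-2 = +1.
v=5: a=5^-4·(≡3), b=5^-6·(≡3) mod 5; (3|5)=-1, (3|5)=-1; (−1)^{-4·-6·2}·(-1)^-6·(-1)^-4 = +1.
v=3: a=3^0·(≡2), b=3^8·(≡1) mod 3; (2|3)=-1, (1|3)=+1; (−1)^{0·8·1}·(-1)^8·(+1)^0 = +1.
|Ram(47, 1390753)| = 4, even; anisotropic at {7, 13, 29, 47}.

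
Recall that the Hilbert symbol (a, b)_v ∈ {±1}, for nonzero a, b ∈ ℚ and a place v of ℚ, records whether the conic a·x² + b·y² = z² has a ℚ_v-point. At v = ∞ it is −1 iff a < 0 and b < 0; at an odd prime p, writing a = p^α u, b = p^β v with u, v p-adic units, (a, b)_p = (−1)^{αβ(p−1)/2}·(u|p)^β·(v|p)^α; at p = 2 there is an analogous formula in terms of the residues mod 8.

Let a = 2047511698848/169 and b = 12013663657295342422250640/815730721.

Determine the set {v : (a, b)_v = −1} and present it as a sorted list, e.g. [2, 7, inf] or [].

[5, 7, 41, 43]

Mod squares: a ≡ 24682, b ≡ 1265. Check v ∈ {∞, 2, 3, 5, 7, 11, 13, 17, 23, 41, 43}.
v=11: a=11^2·(≡1), b=11^3·(≡5) mod 11; (1|11)=+1, (5|11)=+1; (−1)^{2·3·5}·(+1)^3·(+1)^2 = +1.
v=∞: 24682 > 0 and 1265 > 0  ⇒  (a,b)_∞ = +1.
v=5: a=5^0·(≡2), b=5^1·(≡3) mod 5; (2|5)=-1, (3|5)=-1; (−1)^{0·1·2}·(-1)^1·(-1)^0 = -1.
v=3: a=3^4·(≡1), b=3^6·(≡2) mod 3; (1|3)=+1, (2|3)=-1; (−1)^{4·6·1}·(+1)^6·(-1)^4 = +1.
v=43: a=43^1·(≡24), b=43^2·(≡27) mod 43; (24|43)=+1, (27|43)=-1; (−1)^{1·2·21}·(+1)^2·(-1)^1 = -1.
v=7: a=7^1·(≡5), b=7^2·(≡5) mod 7; (5|7)=-1, (5|7)=-1; (−1)^{1·2·3}·(-1)^2·(-1)^1 = -1.
v=17: a=17^0·(≡15), b=17^4·(≡5) mod 17; (15|17)=+1, (5|17)=-1; (−1)^{0·4·8}·(+1)^4·(-1)^0 = +1.
v=2: v_2(a)=5, v_2(b)=4; units ≡ 5, 1 (mod 8); ε·ε+αω+βω = 0·0+5·0+4·1 ≡ 0  ⇒  (a,b)_2 = +1.
v=13: a=13^-2·(≡5), b=13^-8·(≡3) mod 13; (5|13)=-1, (3|13)=+1; (−1)^{-2·-8·6}·(-1)^-8·(+1)^-2 = +1.
v=41: a=41^1·(≡13), b=41^2·(≡12) mod 41; (13|41)=-1, (12|41)=-1; (−1)^{1·2·20}·(-1)^2·(-1)^1 = -1.
v=23: a=23^2·(≡18), b=23^3·(≡9) mod 23; (18|23)=+1, (9|23)=+1; (−1)^{2·3·11}·(+1)^3·(+1)^2 = +1.
|Ram(24682, 1265)| = 4, even; anisotropic at {5, 7, 41, 43}.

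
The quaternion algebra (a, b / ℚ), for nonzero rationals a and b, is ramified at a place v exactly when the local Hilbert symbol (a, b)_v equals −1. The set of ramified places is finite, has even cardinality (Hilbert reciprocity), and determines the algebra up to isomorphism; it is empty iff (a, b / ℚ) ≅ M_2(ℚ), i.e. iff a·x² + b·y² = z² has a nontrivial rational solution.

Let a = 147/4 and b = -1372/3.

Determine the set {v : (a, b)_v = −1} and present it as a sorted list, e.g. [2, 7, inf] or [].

(a, b) ≡ (3, -21) mod (ℚ^×)²; places V = {2, 3, 7, ∞}.
(a,b)_3: α=1, u≡1; β=-1, v≡2 (mod 3); (1|3)=+1, (2|3)=-1; sign (−1)^1·+1^-1·-1^1 = +1.
(a,b)_7: α=2, u≡6; β=3, v≡1 (mod 7); (6|7)=-1, (1|7)=+1; sign (−1)^0·-1^3·+1^2 = -1.
(a,b)_2: α=-2, β=2; u≡3, v≡3 (mod 8); ε(u)ε(v)=1·1, αω(v)=-2·1, βω(u)=2·1; sum ≡ 1  ⇒  -1.
(a,b)_∞: sgn(3)=+, sgn(-21)=−, so +1.
Ram(3, -21) = {2, 7}; no ℚ_2-point on the conic.

[2, 7]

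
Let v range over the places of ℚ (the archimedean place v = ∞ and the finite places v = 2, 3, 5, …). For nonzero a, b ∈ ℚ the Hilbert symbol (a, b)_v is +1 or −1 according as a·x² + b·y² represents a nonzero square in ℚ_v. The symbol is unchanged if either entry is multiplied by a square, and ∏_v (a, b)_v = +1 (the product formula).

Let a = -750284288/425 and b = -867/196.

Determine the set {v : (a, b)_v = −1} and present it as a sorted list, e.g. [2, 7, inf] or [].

[2, 3, 17, 23, 29, inf]

Mod squares: a ≡ -294814, b ≡ -3. Check v ∈ {∞, 2, 3, 5, 7, 13, 17, 23, 29}.
v=3: a=3^0·(≡2), b=3^1·(≡2) mod 3; (2|3)=-1, (2|3)=-1; (−1)^{0·1·1}·(-1)^1·(-1)^0 = -1.
v=2: v_2(a)=9, v_2(b)=-2; units ≡ 1, 5 (mod 8); ε·ε+αω+βω = 0·0+9·1+-2·0 ≡ 1  ⇒  (a,b)_2 = -1.
v=29: a=29^1·(≡16), b=29^0·(≡12) mod 29; (16|29)=+1, (12|29)=-1; (−1)^{1·0·14}·(+1)^0·(-1)^1 = -1.
v=23: a=23^1·(≡13), b=23^0·(≡14) mod 23; (13|23)=+1, (14|23)=-1; (−1)^{1·0·11}·(+1)^0·(-1)^1 = -1.
v=17: a=17^-1·(≡13), b=17^2·(≡11) mod 17; (13|17)=+1, (11|17)=-1; (−1)^{-1·2·8}·(+1)^2·(-1)^-1 = -1.
v=13: a=13^3·(≡5), b=13^0·(≡4) mod 13; (5|13)=-1, (4|13)=+1; (−1)^{3·0·6}·(-1)^0·(+1)^3 = +1.
v=7: a=7^0·(≡6), b=7^-2·(≡2) mod 7; (6|7)=-1, (2|7)=+1; (−1)^{0·-2·3}·(-1)^-2·(+1)^0 = +1.
v=∞: -294814 < 0 and -3 < 0  ⇒  (a,b)_∞ = -1.
v=5: a=5^-2·(≡1), b=5^0·(≡3) mod 5; (1|5)=+1, (3|5)=-1; (−1)^{-2·0·2}·(+1)^0·(-1)^-2 = +1.
(-294814, -3 / ℚ) ramifies at {2, 3, 17, 23, 29, ∞}: a division algebra.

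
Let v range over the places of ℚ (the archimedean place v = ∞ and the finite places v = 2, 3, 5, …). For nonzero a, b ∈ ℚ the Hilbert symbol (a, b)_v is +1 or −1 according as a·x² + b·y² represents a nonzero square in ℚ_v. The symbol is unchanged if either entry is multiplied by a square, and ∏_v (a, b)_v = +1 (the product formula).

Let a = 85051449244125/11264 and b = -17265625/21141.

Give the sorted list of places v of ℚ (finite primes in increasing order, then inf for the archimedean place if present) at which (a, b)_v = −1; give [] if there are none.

[2, 5, 13, 17]

Mod squares: a ≡ 20735, b ≡ -32045. Check v ∈ {∞, 2, 3, 5, 7, 11, 13, 17, 29}.
v=7: a=7^4·(≡1), b=7^0·(≡1) mod 7; (1|7)=+1, (1|7)=+1; (−1)^{4·0·3}·(+1)^0·(+1)^4 = +1.
v=13: a=13^1·(≡4), b=13^1·(≡11) mod 13; (4|13)=+1, (11|13)=-1; (−1)^{1·1·6}·(+1)^1·(-1)^1 = -1.
v=∞: 20735 > 0 and -32045 < 0  ⇒  (a,b)_∞ = +1.
v=5: a=5^3·(≡2), b=5^7·(≡4) mod 5; (2|5)=-1, (4|5)=+1; (−1)^{3·7·2}·(-1)^7·(+1)^3 = -1.
v=17: a=17^4·(≡7), b=17^1·(≡4) mod 17; (7|17)=-1, (4|17)=+1; (−1)^{4·1·8}·(-1)^1·(+1)^4 = -1.
v=3: a=3^2·(≡2), b=3^-6·(≡1) mod 3; (2|3)=-1, (1|3)=+1; (−1)^{2·-6·1}·(-1)^-6·(+1)^2 = +1.
v=11: a=11^-1·(≡1), b=11^0·(≡3) mod 11; (1|11)=+1, (3|11)=+1; (−1)^{-1·0·5}·(+1)^0·(+1)^-1 = +1.
v=29: a=29^1·(≡10), b=29^-1·(≡19) mod 29; (10|29)=-1, (19|29)=-1; (−1)^{1·-1·14}·(-1)^-1·(-1)^1 = +1.
v=2: v_2(a)=-10, v_2(b)=0; units ≡ 7, 3 (mod 8); ε·ε+αω+βω = 1·1+-10·1+0·0 ≡ 1  ⇒  (a,b)_2 = -1.
(20735, -32045 / ℚ) ramifies at {2, 5, 13, 17}: a division algebra.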